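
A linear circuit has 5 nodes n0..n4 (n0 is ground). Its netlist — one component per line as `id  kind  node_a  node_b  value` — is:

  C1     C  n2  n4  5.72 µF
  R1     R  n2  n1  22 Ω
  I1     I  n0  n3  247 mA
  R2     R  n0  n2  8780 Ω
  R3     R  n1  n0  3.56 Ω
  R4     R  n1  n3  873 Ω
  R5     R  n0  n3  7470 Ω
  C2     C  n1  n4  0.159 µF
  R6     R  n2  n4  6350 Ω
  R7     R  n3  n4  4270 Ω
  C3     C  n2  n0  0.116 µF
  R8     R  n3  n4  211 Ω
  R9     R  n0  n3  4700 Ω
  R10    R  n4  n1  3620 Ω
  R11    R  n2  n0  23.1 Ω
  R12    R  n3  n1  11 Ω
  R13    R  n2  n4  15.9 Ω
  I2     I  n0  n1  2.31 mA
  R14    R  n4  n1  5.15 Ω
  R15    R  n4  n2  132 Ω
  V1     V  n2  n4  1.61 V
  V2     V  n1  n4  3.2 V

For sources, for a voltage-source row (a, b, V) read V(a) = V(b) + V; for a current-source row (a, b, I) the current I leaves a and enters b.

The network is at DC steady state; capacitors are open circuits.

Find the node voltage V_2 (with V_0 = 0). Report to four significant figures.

-0.6120 V

Element admittances at DC:
  Y(C1) = 0.000 S between n2,n4
  Y(R1) = 0.04545 S between n2,n1
  I1: injects 0.247 A into n3 (from n0)
  Y(R2) = 0.0001139 S between n0,n2
  Y(R3) = 0.2809 S between n1,n0
  Y(R4) = 0.001145 S between n1,n3
  Y(R5) = 0.0001339 S between n0,n3
  Y(C2) = 0.000 S between n1,n4
  Y(R6) = 0.0001575 S between n2,n4
  Y(R7) = 0.0002342 S between n3,n4
  Y(C3) = 0.000 S between n2,n0
  Y(R8) = 0.004739 S between n3,n4
  Y(R9) = 0.0002128 S between n0,n3
  Y(R10) = 0.0002762 S between n4,n1
  Y(R11) = 0.04329 S between n2,n0
  Y(R12) = 0.09091 S between n3,n1
  Y(R13) = 0.06289 S between n2,n4
  I2: injects 0.00231 A into n1 (from n0)
  Y(R14) = 0.1942 S between n4,n1
  Y(R15) = 0.007576 S between n4,n2
  V1: constraint V(n2)−V(n4) = 1.61
  V2: constraint V(n1)−V(n4) = 3.2
Assemble and solve the 6×6 MNA system:
  V(n1)=0.9780  V(n2)=-0.6120  V(n3)=3.348  V(n4)=-2.222
  i(V1)=-0.01487  i(V2)=-0.7488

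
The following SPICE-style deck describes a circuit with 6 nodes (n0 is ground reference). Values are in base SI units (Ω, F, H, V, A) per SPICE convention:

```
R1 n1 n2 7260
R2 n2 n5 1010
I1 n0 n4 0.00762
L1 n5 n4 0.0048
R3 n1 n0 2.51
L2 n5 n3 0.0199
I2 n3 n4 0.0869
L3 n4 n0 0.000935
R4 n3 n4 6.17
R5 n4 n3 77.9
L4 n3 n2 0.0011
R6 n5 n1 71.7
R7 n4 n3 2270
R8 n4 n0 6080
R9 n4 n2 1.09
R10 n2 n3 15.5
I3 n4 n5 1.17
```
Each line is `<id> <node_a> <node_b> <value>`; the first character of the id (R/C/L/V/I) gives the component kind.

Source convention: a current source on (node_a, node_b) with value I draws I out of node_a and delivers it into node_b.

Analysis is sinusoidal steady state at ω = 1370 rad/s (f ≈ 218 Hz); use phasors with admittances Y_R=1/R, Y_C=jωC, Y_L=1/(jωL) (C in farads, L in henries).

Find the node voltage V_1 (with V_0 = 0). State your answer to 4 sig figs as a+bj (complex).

0.02086+0.2088j V

Element admittances at ω=1370 rad/s:
  Y(R1) = 0.0001377+0.000j S between n1,n2
  Y(R2) = 0.0009901+0.000j S between n2,n5
  I1: injects 0.00762 A into n4 (from n0)
  Y(L1) = 0.000-0.1521j S between n5,n4
  Y(R3) = 0.3984+0.000j S between n1,n0
  Y(L2) = 0.000-0.03668j S between n5,n3
  I2: injects 0.0869 A into n4 (from n3)
  Y(L3) = 0.000-0.7807j S between n4,n0
  Y(R4) = 0.1621+0.000j S between n3,n4
  Y(R5) = 0.01284+0.000j S between n4,n3
  Y(L4) = 0.000-0.6636j S between n3,n2
  Y(R6) = 0.01395+0.000j S between n5,n1
  Y(R7) = 0.0004405+0.000j S between n4,n3
  Y(R8) = 0.0001645+0.000j S between n4,n0
  Y(R9) = 0.9174+0.000j S between n4,n2
  Y(R10) = 0.06452+0.000j S between n2,n3
  I3: injects 1.17 A into n5 (from n4)
Assemble and solve the 5×5 MNA system:
  V(n1)=0.02086+0.2088j  V(n2)=0.2202-0.03044j  V(n3)=0.2850+0.1199j  V(n4)=0.1066-0.0009054j  V(n5)=0.6147+6.175j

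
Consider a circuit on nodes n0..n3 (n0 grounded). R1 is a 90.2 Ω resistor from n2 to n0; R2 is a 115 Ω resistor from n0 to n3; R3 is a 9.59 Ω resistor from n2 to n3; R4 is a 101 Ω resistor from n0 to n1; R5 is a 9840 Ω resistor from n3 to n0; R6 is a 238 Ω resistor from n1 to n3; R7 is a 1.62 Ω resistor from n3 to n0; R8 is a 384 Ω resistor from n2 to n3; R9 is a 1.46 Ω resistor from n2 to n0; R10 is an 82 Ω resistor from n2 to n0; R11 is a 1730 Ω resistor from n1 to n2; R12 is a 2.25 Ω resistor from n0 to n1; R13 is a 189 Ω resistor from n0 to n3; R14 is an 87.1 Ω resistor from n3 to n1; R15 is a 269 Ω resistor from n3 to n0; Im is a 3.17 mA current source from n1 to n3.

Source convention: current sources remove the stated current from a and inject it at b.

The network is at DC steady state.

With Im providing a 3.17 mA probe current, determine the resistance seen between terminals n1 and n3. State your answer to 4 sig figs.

Apply KCL at each of the 3 non-ground nodes and solve the resulting linear system.
Node n1: branches {R4, R6, R11, R12, R14, Im} → V_1 = -0.006598
Node n2: branches {R1, R3, R8, R9, R10, R11} → V_2 = 0.0005356
Node n3: branches {R2, R3, R5, R6, R7, R8, R13, R14, R15, Im} → V_3 = 0.004123

R_eq = 3.382 Ω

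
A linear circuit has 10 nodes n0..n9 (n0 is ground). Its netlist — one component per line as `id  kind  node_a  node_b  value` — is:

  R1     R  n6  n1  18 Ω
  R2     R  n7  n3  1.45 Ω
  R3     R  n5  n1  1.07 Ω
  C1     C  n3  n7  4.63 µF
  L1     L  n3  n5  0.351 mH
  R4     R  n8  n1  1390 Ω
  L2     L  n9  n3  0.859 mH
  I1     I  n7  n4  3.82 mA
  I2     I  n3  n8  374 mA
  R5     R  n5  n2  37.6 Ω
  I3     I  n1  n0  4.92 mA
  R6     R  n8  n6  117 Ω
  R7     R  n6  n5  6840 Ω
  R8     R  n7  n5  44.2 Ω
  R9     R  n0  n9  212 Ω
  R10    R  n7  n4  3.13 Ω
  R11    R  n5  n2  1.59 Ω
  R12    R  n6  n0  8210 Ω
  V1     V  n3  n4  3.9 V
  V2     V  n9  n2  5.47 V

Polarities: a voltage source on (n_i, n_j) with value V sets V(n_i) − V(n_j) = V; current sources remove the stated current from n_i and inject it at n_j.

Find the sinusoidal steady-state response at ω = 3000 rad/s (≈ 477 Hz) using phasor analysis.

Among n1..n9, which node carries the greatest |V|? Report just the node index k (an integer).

8

MNA unknowns: 9 node voltages V₁..V_9 plus 2 source currents (V1, V2)
R1: Y=0.05556+0.000j on G[6,1]
R2: Y=0.6897+0.000j on G[7,3]
R3: Y=0.9346+0.000j on G[5,1]
C1: Y=0.000+0.01389j on G[3,7]
L1: Y=0.000-0.9497j on G[3,5]
R4: Y=0.0007194+0.000j on G[8,1]
L2: Y=0.000-0.3880j on G[9,3]
I1: z[7]−=0.00382, z[4]+=0.00382
I2: z[3]−=0.374, z[8]+=0.374
R5: Y=0.02660+0.000j on G[5,2]
I3: z[1]−=0.00492, z[0]+=0.00492
R6: Y=0.008547+0.000j on G[8,6]
R7: Y=0.0001462+0.000j on G[6,5]
R8: Y=0.02262+0.000j on G[7,5]
R9: Y=0.004717+0.000j on G[0,9]
R10: Y=0.3195+0.000j on G[7,4]
R11: Y=0.6289+0.000j on G[5,2]
R12: Y=0.0001218+0.000j on G[6,0]
V1: row V3−V4=3.9, i_V1 at 3,4
V2: row V9−V2=5.47, i_V2 at 9,2
solve → V1=-5.189-1.847j, V2=-6.537+0.04758j, V3=-4.268-1.578j, V4=-8.168-1.578j, V5=-5.582-1.847j, V6=0.9286-1.843j, V7=-5.508-1.567j, V8=40.81-1.843j, V9=-1.067+0.04758j
aux → i_V1=-0.8537-0.003451j, i_V2=-0.6258+1.242j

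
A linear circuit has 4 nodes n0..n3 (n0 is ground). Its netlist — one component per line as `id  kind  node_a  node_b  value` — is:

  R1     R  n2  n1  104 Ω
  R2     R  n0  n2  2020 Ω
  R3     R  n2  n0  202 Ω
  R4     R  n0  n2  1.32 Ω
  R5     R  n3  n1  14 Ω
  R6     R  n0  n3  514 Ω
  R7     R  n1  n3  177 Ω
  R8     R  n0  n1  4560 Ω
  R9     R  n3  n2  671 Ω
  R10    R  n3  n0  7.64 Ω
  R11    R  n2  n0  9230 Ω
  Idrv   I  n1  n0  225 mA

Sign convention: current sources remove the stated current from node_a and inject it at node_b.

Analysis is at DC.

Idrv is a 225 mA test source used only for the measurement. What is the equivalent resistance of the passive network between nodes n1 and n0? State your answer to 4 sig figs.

Apply KCL at each of the 3 non-ground nodes and solve the resulting linear system.
Node n1: branches {R1, R5, R7, R8, Idrv} → V_1 = -3.835
Node n2: branches {R1, R2, R3, R4, R9, R11} → V_2 = -0.05031
Node n3: branches {R5, R6, R7, R9, R10} → V_3 = -1.398

R_eq = 17.04 Ω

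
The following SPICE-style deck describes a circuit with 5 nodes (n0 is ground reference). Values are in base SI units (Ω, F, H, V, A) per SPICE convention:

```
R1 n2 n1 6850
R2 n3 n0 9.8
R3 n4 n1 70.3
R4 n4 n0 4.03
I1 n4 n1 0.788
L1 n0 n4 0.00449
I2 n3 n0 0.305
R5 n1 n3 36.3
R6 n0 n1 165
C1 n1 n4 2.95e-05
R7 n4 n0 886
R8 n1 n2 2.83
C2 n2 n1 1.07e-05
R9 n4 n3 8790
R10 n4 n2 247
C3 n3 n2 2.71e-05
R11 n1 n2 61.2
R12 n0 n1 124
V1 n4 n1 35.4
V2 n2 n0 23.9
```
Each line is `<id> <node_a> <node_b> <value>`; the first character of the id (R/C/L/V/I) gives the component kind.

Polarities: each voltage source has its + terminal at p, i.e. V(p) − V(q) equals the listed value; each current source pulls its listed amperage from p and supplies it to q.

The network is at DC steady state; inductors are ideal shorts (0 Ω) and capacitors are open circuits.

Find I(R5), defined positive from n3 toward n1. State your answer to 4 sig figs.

Apply KCL at each of the 4 non-ground nodes and solve the resulting linear system.
Node n1: branches {R1, R3, I1, R5, R6, C1, R8, C2, R11, R12, V1} → V_1 = -35.40
Node n2: branches {R1, R8, C2, R10, C3, R11, V2} → V_2 = 23.90
Node n3: branches {R2, I2, R5, R9, C3} → V_3 = -9.870
Node n4: branches {R3, R4, I1, L1, C1, R7, R9, R10, V1} → V_4 = 0.000
Source currents: i(L1)=-23.23, i(V1)=-24.43, i(V2)=-22.03

0.7033 A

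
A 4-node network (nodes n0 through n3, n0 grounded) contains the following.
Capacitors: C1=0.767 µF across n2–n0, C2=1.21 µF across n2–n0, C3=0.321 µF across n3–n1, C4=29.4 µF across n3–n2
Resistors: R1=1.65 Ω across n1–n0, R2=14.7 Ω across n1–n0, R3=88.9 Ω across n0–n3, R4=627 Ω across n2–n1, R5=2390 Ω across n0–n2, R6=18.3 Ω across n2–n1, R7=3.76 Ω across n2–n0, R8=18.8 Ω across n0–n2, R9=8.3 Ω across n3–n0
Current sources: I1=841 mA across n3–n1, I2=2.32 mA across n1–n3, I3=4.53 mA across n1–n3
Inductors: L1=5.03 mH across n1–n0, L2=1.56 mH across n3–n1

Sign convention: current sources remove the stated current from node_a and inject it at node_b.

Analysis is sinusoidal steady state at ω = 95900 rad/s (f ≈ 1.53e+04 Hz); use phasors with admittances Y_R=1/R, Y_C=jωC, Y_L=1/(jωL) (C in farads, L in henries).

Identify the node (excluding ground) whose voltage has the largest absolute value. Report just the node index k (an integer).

3

Apply KCL at each of the 3 non-ground nodes and solve the resulting linear system.
Node n1: branches {R1, R2, R4, R6, I1, L1, C3, I2, L2, I3} → V_1 = 1.017-0.03298j
Node n2: branches {C1, C2, R4, R5, R6, R7, R8, C4} → V_2 = -1.291+0.5299j
Node n3: branches {R3, I1, R9, C3, I2, L2, C4, I3} → V_3 = -1.307+0.7579j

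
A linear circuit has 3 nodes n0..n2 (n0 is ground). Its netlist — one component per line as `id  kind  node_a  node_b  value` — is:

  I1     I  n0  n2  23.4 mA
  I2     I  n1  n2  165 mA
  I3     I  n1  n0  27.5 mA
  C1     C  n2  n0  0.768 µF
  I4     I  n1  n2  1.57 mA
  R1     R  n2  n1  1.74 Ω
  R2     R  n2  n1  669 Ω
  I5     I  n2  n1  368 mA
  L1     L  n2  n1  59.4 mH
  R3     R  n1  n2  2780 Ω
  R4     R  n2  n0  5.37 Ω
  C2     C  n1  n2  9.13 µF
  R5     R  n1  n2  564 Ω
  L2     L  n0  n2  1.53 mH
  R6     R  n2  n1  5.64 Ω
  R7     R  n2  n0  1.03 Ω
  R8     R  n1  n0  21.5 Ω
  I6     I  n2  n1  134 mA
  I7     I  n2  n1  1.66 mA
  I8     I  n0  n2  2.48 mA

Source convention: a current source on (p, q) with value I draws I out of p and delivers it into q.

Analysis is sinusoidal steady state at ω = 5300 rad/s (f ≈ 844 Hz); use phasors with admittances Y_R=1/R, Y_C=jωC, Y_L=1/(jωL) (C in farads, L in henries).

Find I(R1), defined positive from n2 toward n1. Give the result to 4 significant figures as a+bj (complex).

Apply KCL at each of the 2 non-ground nodes and solve the resulting linear system.
Node n1: branches {I2, I3, I4, R1, R2, I5, L1, R3, C2, R5, R6, R8, I6, I7} → V_1 = 0.3695-0.02246j
Node n2: branches {I1, I2, C1, I4, R1, R2, I5, L1, R3, R4, C2, R5, L2, R6, R7, I6, I7, I8} → V_2 = -0.01617-0.0007641j

-0.2216+0.01247j A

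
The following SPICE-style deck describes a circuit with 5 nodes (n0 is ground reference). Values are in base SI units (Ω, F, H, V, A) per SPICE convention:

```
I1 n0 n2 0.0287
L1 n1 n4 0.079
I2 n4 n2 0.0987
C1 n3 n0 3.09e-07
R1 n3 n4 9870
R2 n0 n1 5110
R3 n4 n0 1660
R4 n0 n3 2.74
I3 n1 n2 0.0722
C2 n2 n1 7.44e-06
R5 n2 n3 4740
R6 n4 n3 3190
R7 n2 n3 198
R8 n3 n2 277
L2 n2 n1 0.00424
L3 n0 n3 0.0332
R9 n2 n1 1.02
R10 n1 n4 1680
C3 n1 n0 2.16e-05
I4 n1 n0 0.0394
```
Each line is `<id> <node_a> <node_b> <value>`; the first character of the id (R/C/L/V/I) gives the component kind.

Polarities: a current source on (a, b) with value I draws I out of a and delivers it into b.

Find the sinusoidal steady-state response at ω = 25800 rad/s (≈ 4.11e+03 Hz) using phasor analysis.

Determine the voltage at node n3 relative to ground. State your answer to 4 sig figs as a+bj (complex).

Element admittances at ω=25800 rad/s:
  I1: injects 0.0287 A into n2 (from n0)
  Y(L1) = 0.000-0.0004906j S between n1,n4
  I2: injects 0.0987 A into n2 (from n4)
  Y(C1) = 0.000+0.007972j S between n3,n0
  Y(R1) = 0.0001013+0.000j S between n3,n4
  Y(R2) = 0.0001957+0.000j S between n0,n1
  Y(R3) = 0.0006024+0.000j S between n4,n0
  Y(R4) = 0.3650+0.000j S between n0,n3
  I3: injects 0.0722 A into n2 (from n1)
  Y(C2) = 0.000+0.1920j S between n2,n1
  Y(R5) = 0.0002110+0.000j S between n2,n3
  Y(R6) = 0.0003135+0.000j S between n4,n3
  Y(R7) = 0.005051+0.000j S between n2,n3
  Y(R8) = 0.003610+0.000j S between n3,n2
  Y(L2) = 0.000-0.009141j S between n2,n1
  Y(L3) = 0.000-0.001167j S between n0,n3
  Y(R9) = 0.9804+0.000j S between n2,n1
  Y(R10) = 0.0005952+0.000j S between n1,n4
  Y(C3) = 0.000+0.5573j S between n1,n0
  I4: injects 0.0394 A into n0 (from n1)
Assemble and solve the 4×4 MNA system:
  V(n1)=0.03270-0.07850j  V(n2)=0.2271-0.1139j  V(n3)=-0.05710-0.02061j  V(n4)=-56.04-17.09j

-0.05710-0.02061j V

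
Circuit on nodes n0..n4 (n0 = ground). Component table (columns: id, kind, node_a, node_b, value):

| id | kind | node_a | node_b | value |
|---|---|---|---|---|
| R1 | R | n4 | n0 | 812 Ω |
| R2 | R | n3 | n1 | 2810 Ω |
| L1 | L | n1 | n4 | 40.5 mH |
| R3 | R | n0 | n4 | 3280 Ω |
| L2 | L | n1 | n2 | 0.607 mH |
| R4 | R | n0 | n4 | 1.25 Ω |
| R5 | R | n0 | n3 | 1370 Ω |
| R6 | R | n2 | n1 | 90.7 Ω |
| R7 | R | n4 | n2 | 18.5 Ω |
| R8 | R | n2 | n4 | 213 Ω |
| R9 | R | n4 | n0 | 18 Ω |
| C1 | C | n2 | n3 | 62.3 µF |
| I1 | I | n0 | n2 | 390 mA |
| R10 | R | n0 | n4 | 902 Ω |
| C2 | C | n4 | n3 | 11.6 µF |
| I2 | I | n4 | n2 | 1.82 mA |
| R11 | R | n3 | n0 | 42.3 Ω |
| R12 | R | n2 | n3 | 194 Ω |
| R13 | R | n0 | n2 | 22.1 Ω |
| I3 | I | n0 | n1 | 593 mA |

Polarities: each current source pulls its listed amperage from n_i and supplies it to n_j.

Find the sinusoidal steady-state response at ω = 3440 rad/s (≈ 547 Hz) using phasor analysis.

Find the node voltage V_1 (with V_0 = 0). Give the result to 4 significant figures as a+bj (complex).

Apply KCL at each of the 4 non-ground nodes and solve the resulting linear system.
Node n1: branches {R2, L1, L2, R6, I3} → V_1 = 7.807-0.4114j
Node n2: branches {L2, R6, R7, R8, C1, I1, I2, R12, R13} → V_2 = 7.887-1.658j
Node n3: branches {R2, R5, C1, C2, R11, R12} → V_3 = 6.788-0.7541j
Node n4: branches {R1, L1, R3, R4, R7, R8, R9, R10, C2, I2} → V_4 = 0.5368+0.1089j

7.807-0.4114j V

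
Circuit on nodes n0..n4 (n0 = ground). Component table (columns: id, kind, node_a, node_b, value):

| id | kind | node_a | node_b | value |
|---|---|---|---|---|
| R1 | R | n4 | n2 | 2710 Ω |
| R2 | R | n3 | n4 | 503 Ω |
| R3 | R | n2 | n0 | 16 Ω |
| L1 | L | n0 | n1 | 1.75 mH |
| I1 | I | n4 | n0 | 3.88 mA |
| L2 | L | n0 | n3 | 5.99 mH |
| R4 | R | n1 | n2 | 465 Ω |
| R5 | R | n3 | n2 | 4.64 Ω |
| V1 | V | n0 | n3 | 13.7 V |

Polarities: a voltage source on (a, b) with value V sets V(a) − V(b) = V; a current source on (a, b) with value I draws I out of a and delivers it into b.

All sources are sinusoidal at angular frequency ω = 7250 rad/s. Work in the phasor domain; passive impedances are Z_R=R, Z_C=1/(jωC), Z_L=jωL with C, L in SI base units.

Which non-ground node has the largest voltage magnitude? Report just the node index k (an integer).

Apply KCL at each of the 4 non-ground nodes and solve the resulting linear system.
Node n1: branches {L1, R4} → V_1 = -0.007784-0.2875j
Node n2: branches {R1, R3, R4, R5} → V_2 = -10.54-0.002204j
Node n3: branches {R2, L2, R5, V1} → V_3 = -13.70+0.000j
Node n4: branches {R1, R2, I1} → V_4 = -14.85-0.0003451j
Source currents: i(V1)=-0.6778+0.3159j

4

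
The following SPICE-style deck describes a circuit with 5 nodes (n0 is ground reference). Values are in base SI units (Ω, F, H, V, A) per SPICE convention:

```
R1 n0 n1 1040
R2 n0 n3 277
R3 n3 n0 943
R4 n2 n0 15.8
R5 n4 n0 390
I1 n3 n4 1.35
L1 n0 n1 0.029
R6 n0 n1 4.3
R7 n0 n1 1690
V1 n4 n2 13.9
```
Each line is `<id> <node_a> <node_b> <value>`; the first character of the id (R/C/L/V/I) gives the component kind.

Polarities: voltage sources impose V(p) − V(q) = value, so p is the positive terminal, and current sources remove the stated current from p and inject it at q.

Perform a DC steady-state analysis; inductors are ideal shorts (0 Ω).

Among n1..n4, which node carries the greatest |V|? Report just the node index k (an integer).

3

Element admittances at DC:
  Y(R1) = 0.0009615 S between n0,n1
  Y(R2) = 0.003610 S between n0,n3
  Y(R3) = 0.001060 S between n3,n0
  Y(R4) = 0.06329 S between n2,n0
  Y(R5) = 0.002564 S between n4,n0
  I1: injects 1.35 A into n4 (from n3)
  L1: short n0↔n1 (DC inductor)
  Y(R6) = 0.2326 S between n0,n1
  Y(R7) = 0.0005917 S between n0,n1
  V1: constraint V(n4)−V(n2) = 13.9
Assemble and solve the 6×6 MNA system:
  V(n1)=0.000  V(n2)=19.96  V(n3)=-289.0  V(n4)=33.86
  i(L1)=0.000  i(V1)=1.263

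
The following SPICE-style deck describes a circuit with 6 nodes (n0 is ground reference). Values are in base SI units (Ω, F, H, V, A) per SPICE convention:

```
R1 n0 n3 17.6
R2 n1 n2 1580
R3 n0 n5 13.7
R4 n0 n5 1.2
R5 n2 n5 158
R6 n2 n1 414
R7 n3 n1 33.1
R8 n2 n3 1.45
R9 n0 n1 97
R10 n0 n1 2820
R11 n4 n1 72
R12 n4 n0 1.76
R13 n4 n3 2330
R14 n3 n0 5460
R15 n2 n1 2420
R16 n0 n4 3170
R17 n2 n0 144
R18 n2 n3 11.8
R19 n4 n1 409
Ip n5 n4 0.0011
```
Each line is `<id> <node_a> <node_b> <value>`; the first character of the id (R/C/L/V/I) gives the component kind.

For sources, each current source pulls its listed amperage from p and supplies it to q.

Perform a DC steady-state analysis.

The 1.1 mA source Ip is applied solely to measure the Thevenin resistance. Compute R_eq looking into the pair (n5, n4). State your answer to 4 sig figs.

R_eq = 2.818 Ω

MNA unknowns: 5 node voltages V₁..V_5
R1: Y=0.05682 on G[0,3]
R2: Y=0.0006329 on G[1,2]
R3: Y=0.07299 on G[0,5]
R4: Y=0.8333 on G[0,5]
R5: Y=0.006329 on G[2,5]
R6: Y=0.002415 on G[2,1]
R7: Y=0.03021 on G[3,1]
R8: Y=0.6897 on G[2,3]
R9: Y=0.01031 on G[0,1]
R10: Y=0.0003546 on G[0,1]
R11: Y=0.01389 on G[4,1]
R12: Y=0.5682 on G[4,0]
R13: Y=0.0004292 on G[4,3]
R14: Y=0.0001832 on G[3,0]
R15: Y=0.0004132 on G[2,1]
R16: Y=0.0003155 on G[0,4]
R17: Y=0.006944 on G[2,0]
R18: Y=0.08475 on G[2,3]
R19: Y=0.002445 on G[4,1]
Ip: z[5]−=0.0011, z[4]+=0.0011
solve → V1=0.0005780, V2=0.0001131, V3=0.0001228, V4=0.001896, V5=-0.001204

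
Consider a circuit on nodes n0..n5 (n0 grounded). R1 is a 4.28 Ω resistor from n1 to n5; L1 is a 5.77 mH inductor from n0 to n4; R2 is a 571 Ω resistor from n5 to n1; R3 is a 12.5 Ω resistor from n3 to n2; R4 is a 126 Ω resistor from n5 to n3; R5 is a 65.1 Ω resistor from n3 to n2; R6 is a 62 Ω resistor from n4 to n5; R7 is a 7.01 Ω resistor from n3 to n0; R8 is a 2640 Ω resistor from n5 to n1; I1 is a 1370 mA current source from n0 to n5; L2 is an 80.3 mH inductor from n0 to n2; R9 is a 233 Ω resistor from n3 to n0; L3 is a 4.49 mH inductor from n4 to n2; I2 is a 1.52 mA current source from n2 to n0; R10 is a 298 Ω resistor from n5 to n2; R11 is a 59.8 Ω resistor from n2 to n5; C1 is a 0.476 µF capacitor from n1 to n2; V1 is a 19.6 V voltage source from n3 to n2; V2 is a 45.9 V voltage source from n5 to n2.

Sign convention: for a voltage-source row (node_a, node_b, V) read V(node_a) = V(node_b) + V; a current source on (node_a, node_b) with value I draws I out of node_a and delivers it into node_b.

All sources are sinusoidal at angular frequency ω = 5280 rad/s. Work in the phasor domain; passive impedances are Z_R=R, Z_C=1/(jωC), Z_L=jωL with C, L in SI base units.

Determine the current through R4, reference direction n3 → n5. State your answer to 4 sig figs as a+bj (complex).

-0.2087+0.000j A

MNA unknowns: 5 node voltages V₁..V_5 plus 2 source currents (V1, V2)
R1: Y=0.2336+0.000j on G[1,5]
L1: Y=0.000-0.03282j on G[0,4]
R2: Y=0.001751+0.000j on G[5,1]
R3: Y=0.08000+0.000j on G[3,2]
R4: Y=0.007937+0.000j on G[5,3]
R5: Y=0.01536+0.000j on G[3,2]
R6: Y=0.01613+0.000j on G[4,5]
R7: Y=0.1427+0.000j on G[3,0]
R8: Y=0.0003788+0.000j on G[5,1]
I1: z[0]−=1.37, z[5]+=1.37
L2: Y=0.000-0.002359j on G[0,2]
R9: Y=0.004292+0.000j on G[3,0]
L3: Y=0.000-0.04218j on G[4,2]
I2: z[2]−=0.00152, z[0]+=0.00152
R10: Y=0.003356+0.000j on G[5,2]
R11: Y=0.01672+0.000j on G[2,5]
C1: Y=0.000+0.002513j on G[1,2]
V1: row V3−V2=19.6, i_V1 at 3,2
V2: row V5−V2=45.9, i_V2 at 5,2
solve → V1=33.93-1.758j, V2=-11.97-1.269j, V3=7.631-1.269j, V4=-4.820+7.619j, V5=33.93-1.269j
aux → i_V1=-2.782+0.1864j, i_V2=-0.3866+0.02801j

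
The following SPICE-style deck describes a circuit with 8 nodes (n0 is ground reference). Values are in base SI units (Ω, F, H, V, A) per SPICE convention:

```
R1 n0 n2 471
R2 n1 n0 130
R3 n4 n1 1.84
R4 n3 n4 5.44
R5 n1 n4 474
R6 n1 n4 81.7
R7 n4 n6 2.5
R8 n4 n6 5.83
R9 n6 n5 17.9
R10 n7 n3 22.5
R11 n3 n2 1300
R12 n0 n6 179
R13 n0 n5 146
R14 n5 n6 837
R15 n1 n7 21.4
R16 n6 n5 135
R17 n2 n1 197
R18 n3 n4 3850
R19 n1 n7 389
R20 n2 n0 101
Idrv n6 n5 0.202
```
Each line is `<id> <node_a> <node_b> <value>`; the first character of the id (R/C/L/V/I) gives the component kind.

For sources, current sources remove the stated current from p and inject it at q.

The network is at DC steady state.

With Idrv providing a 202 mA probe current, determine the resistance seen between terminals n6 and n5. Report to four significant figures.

R_eq = 14.42 Ω

Element admittances at DC:
  Y(R1) = 0.002123 S between n0,n2
  Y(R2) = 0.007692 S between n1,n0
  Y(R3) = 0.5435 S between n4,n1
  Y(R4) = 0.1838 S between n3,n4
  Y(R5) = 0.002110 S between n1,n4
  Y(R6) = 0.01224 S between n1,n4
  Y(R7) = 0.4000 S between n4,n6
  Y(R8) = 0.1715 S between n4,n6
  Y(R9) = 0.05587 S between n6,n5
  Y(R10) = 0.04444 S between n7,n3
  Y(R11) = 0.0007692 S between n3,n2
  Y(R12) = 0.005587 S between n0,n6
  Y(R13) = 0.006849 S between n0,n5
  Y(R14) = 0.001195 S between n5,n6
  Y(R15) = 0.04673 S between n1,n7
  Y(R16) = 0.007407 S between n6,n5
  Y(R17) = 0.005076 S between n2,n1
  Y(R18) = 0.0002597 S between n3,n4
  Y(R19) = 0.002571 S between n1,n7
  Y(R20) = 0.009901 S between n2,n0
  Idrv: injects 0.202 A into n5 (from n6)
Assemble and solve the 7×7 MNA system:
  V(n1)=-0.8125  V(n2)=-0.2663  V(n3)=-0.8243  V(n4)=-0.8281  V(n5)=2.069  V(n6)=-0.8447  V(n7)=-0.8181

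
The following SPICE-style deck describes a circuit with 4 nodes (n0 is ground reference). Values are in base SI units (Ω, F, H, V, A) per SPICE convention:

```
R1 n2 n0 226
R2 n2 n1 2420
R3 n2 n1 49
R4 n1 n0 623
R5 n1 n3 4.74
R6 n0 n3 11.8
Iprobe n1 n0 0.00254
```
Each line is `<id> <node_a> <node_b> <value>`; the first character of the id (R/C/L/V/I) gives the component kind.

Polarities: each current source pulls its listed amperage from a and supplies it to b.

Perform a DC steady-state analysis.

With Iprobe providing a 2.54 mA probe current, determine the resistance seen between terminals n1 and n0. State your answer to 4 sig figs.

Element admittances at DC:
  Y(R1) = 0.004425 S between n2,n0
  Y(R2) = 0.0004132 S between n2,n1
  Y(R3) = 0.02041 S between n2,n1
  Y(R4) = 0.001605 S between n1,n0
  Y(R5) = 0.2110 S between n1,n3
  Y(R6) = 0.08475 S between n0,n3
  Iprobe: injects 0.00254 A into n0 (from n1)
Assemble and solve the 3×3 MNA system:
  V(n1)=-0.03865  V(n2)=-0.03188  V(n3)=-0.02758

R_eq = 15.22 Ω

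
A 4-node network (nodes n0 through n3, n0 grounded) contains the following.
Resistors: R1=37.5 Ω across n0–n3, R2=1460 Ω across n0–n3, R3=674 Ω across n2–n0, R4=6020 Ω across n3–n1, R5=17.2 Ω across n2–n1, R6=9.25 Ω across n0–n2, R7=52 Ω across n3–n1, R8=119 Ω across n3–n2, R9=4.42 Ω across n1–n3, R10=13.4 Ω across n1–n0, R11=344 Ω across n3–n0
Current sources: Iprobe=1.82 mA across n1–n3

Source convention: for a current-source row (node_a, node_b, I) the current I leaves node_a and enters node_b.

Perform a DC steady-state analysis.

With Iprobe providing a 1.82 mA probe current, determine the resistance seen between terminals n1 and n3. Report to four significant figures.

R_eq = 3.632 Ω

MNA unknowns: 3 node voltages V₁..V_3
R1: Y=0.02667 on G[0,3]
R2: Y=0.0006849 on G[0,3]
R3: Y=0.001484 on G[2,0]
R4: Y=0.0001661 on G[3,1]
R5: Y=0.05814 on G[2,1]
R6: Y=0.1081 on G[0,2]
R7: Y=0.01923 on G[3,1]
R8: Y=0.008403 on G[3,2]
R9: Y=0.2262 on G[1,3]
R10: Y=0.07463 on G[1,0]
R11: Y=0.002907 on G[3,0]
Iprobe: z[1]−=0.00182, z[3]+=0.00182
solve → V1=-0.001604, V2=-0.0002905, V3=0.005007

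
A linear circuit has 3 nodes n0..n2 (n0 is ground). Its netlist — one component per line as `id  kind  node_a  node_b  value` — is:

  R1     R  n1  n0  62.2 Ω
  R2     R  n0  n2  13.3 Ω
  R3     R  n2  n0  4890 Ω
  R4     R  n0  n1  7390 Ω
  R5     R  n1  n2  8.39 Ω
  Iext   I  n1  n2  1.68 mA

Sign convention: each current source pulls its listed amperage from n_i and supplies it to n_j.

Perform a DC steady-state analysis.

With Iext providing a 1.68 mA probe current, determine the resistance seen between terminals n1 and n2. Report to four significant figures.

R_eq = 7.545 Ω

Element admittances at DC:
  Y(R1) = 0.01608 S between n1,n0
  Y(R2) = 0.07519 S between n0,n2
  Y(R3) = 0.0002045 S between n2,n0
  Y(R4) = 0.0001353 S between n0,n1
  Y(R5) = 0.1192 S between n1,n2
  Iext: injects 0.00168 A into n2 (from n1)
Assemble and solve the 2×2 MNA system:
  V(n1)=-0.01043  V(n2)=0.002243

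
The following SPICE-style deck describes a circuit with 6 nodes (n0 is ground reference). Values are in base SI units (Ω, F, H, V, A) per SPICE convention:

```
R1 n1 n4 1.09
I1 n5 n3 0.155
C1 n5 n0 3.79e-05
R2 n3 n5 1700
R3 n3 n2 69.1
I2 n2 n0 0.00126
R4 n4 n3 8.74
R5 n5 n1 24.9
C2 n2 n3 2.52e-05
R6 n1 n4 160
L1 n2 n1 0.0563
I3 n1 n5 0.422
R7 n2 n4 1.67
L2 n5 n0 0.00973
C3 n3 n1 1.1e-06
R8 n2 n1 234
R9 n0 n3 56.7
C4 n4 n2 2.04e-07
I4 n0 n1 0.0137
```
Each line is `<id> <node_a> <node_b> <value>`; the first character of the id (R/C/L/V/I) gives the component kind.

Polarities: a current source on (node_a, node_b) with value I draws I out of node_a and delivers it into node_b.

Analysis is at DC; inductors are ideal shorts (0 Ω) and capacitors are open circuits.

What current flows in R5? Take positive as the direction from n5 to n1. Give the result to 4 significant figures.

0.1971 A

Apply KCL at each of the 5 non-ground nodes and solve the resulting linear system.
Node n1: branches {R1, R5, R6, L1, I3, C3, R8, I4} → V_1 = -4.908
Node n2: branches {R3, I2, C2, L1, R7, R8, C4} → V_2 = -4.908
Node n3: branches {I1, R2, R3, R4, C2, C3, R9} → V_3 = -3.151
Node n4: branches {R1, R4, R6, R7, C4} → V_4 = -4.786
Node n5: branches {I1, C1, R2, R5, I3, L2} → V_5 = 0.000
Source currents: i(L1)=0.09772, i(L2)=0.06802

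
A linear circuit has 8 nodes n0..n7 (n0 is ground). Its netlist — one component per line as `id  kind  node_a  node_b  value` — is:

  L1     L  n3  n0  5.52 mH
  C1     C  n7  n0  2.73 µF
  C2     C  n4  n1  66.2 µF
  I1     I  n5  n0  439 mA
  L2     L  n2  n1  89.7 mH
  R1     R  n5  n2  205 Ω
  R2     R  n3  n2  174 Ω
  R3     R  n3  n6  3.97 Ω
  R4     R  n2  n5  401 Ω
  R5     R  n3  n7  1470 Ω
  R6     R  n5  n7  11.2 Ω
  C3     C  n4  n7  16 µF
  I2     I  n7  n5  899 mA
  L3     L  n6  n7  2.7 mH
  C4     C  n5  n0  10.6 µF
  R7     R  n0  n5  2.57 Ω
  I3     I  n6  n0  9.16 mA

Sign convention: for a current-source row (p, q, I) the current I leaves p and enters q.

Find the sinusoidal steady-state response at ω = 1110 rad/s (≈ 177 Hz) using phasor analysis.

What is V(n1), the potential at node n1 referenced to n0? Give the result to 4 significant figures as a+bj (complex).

-4.083-6.813j V

MNA unknowns: 7 node voltages V₁..V_7
L1: Y=0.000-0.1632j on G[3,0]
C1: Y=0.000+0.003030j on G[7,0]
C2: Y=0.000+0.07348j on G[4,1]
I1: z[5]−=0.439, z[0]+=0.439
L2: Y=0.000-0.01004j on G[2,1]
R1: Y=0.004878+0.000j on G[5,2]
R2: Y=0.005747+0.000j on G[3,2]
R3: Y=0.2519+0.000j on G[3,6]
R4: Y=0.002494+0.000j on G[2,5]
R5: Y=0.0006803+0.000j on G[3,7]
R6: Y=0.08929+0.000j on G[5,7]
C3: Y=0.000+0.01776j on G[4,7]
I2: z[7]−=0.899, z[5]+=0.899
L3: Y=0.000-0.3337j on G[6,7]
C4: Y=0.000+0.01177j on G[5,0]
R7: Y=0.3891+0.000j on G[0,5]
I3: z[6]−=0.00916, z[0]+=0.00916
solve → V1=-4.083-6.813j, V2=-4.406-1.942j, V3=-1.636-3.028j, V4=-4.127-6.147j, V5=0.07211-0.6548j, V6=-3.527-1.992j, V7=-4.310-3.392j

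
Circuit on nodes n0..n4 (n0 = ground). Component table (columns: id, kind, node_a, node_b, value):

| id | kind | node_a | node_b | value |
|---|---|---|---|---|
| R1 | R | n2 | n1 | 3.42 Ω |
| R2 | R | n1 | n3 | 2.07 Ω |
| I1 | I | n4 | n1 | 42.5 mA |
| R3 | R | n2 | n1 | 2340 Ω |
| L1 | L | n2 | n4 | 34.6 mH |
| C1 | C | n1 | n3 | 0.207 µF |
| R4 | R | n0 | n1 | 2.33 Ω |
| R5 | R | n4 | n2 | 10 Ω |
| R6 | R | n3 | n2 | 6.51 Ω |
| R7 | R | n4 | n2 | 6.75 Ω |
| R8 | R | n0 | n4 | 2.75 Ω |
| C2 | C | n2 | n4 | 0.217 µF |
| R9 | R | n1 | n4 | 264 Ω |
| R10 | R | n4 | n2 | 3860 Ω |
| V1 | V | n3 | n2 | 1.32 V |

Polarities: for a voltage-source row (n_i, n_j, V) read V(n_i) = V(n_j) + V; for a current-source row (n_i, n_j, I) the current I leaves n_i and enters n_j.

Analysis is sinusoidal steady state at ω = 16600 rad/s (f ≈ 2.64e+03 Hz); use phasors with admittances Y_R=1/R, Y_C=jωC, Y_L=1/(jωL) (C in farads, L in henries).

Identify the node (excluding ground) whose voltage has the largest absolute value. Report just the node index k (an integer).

MNA unknowns: 4 node voltages V₁..V_4 plus 1 source current (V1)
R1: Y=0.2924+0.000j on G[2,1]
R2: Y=0.4831+0.000j on G[1,3]
I1: z[4]−=0.0425, z[1]+=0.0425
R3: Y=0.0004274+0.000j on G[2,1]
L1: Y=0.000-0.001741j on G[2,4]
C1: Y=0.000+0.003436j on G[1,3]
R4: Y=0.4292+0.000j on G[0,1]
R5: Y=0.1000+0.000j on G[4,2]
R6: Y=0.1536+0.000j on G[3,2]
R7: Y=0.1481+0.000j on G[4,2]
R8: Y=0.3636+0.000j on G[0,4]
C2: Y=0.000+0.003602j on G[2,4]
R9: Y=0.003788+0.000j on G[1,4]
R10: Y=0.0002591+0.000j on G[4,2]
V1: row V3−V2=1.32, i_V1 at 3,2
solve → V1=0.2326+0.0009613j, V2=-0.5129-0.001041j, V3=0.8071-0.001041j, V4=-0.2745-0.001135j
aux → i_V1=-0.4803-0.001007j

3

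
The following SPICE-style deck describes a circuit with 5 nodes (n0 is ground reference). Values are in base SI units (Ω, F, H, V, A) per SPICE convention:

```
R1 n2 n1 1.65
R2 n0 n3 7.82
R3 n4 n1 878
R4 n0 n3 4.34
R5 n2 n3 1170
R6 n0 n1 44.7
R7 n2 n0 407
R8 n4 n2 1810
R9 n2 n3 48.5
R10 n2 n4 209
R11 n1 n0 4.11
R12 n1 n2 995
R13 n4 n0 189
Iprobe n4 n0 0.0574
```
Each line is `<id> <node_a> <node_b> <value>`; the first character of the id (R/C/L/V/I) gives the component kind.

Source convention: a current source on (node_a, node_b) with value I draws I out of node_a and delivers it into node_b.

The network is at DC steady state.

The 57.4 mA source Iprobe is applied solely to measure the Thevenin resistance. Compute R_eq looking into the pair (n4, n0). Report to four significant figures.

Apply KCL at each of the 4 non-ground nodes and solve the resulting linear system.
Node n1: branches {R1, R3, R6, R11, R12} → V_1 = -0.1053
Node n2: branches {R1, R5, R7, R8, R9, R10, R12} → V_2 = -0.1422
Node n3: branches {R2, R4, R5, R9} → V_3 = -0.008042
Node n4: branches {R3, R8, R10, R13, Iprobe} → V_4 = -4.953

R_eq = 86.28 Ω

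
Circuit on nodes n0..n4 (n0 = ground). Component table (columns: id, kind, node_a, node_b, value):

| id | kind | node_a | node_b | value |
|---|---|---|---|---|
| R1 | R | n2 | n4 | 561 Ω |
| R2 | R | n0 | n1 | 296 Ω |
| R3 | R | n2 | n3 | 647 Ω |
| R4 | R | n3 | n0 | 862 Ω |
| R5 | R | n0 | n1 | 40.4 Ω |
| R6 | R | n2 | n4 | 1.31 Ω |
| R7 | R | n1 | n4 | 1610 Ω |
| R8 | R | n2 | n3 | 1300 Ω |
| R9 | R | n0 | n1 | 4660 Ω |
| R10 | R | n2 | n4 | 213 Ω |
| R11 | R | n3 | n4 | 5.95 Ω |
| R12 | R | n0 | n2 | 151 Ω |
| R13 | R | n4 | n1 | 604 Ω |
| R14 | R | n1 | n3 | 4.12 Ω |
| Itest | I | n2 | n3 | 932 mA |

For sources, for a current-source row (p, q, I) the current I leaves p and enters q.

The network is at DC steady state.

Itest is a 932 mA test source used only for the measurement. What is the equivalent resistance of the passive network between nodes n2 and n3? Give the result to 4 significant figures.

MNA unknowns: 4 node voltages V₁..V_4
R1: Y=0.001783 on G[2,4]
R2: Y=0.003378 on G[0,1]
R3: Y=0.001546 on G[2,3]
R4: Y=0.001160 on G[3,0]
R5: Y=0.02475 on G[0,1]
R6: Y=0.7634 on G[2,4]
R7: Y=0.0006211 on G[1,4]
R8: Y=0.0007692 on G[2,3]
R9: Y=0.0002146 on G[0,1]
R10: Y=0.004695 on G[2,4]
R11: Y=0.1681 on G[3,4]
R12: Y=0.006623 on G[0,2]
R13: Y=0.001656 on G[4,1]
R14: Y=0.2427 on G[1,3]
Itest: z[2]−=0.932, z[3]+=0.932
solve → V1=1.124, V2=-5.038, V3=1.302, V4=-3.890

R_eq = 6.802 Ω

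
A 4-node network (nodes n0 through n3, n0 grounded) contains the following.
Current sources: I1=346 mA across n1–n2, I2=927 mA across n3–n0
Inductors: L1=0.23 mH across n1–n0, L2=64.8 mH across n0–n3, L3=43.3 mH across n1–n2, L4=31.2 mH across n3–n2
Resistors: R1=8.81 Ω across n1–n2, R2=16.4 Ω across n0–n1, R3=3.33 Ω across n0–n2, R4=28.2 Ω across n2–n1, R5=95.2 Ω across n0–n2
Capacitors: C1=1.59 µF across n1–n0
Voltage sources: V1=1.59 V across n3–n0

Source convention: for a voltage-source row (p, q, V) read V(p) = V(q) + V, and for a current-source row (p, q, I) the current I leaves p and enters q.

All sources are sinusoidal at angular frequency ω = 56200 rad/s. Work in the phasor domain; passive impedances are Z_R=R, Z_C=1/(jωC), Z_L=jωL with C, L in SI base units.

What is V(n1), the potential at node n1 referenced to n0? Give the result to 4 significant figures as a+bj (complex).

-1.439+0.1023j V

Element admittances at ω=56200 rad/s:
  I1: injects 0.346 A into n2 (from n1)
  Y(L1) = 0.000-0.07736j S between n1,n0
  Y(R1) = 0.1135+0.000j S between n1,n2
  Y(R2) = 0.06098+0.000j S between n0,n1
  Y(R3) = 0.3003+0.000j S between n0,n2
  Y(L2) = 0.000-0.0002746j S between n0,n3
  Y(C1) = 0.000+0.08936j S between n1,n0
  Y(R4) = 0.03546+0.000j S between n2,n1
  Y(L3) = 0.000-0.0004109j S between n1,n2
  Y(L4) = 0.000-0.0005703j S between n3,n2
  I2: injects 0.927 A into n0 (from n3)
  Y(R5) = 0.01050+0.000j S between n0,n2
  V1: constraint V(n3)−V(n0) = 1.59
Assemble and solve the 4×4 MNA system:
  V(n1)=-1.439+0.1023j  V(n2)=0.2862+0.03308j  V(n3)=1.590+0.000j
  i(V1)=-0.9270+0.001180j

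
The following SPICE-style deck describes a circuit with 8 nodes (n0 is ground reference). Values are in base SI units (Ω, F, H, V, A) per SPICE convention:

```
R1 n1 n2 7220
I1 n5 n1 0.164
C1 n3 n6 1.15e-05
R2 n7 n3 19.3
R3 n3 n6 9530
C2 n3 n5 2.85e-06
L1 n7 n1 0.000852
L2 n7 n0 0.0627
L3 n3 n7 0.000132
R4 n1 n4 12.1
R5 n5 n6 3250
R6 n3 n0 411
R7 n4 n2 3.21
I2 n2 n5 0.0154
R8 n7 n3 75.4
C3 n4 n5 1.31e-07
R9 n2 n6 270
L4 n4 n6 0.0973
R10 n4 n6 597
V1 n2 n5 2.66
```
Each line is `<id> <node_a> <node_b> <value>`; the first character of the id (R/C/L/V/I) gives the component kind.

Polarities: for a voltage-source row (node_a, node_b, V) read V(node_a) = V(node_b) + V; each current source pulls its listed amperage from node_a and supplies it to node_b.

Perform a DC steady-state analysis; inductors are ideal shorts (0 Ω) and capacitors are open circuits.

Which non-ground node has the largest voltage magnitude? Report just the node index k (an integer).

MNA unknowns: 7 node voltages V₁..V_7 plus 5 source currents (L1, L2, L3, L4, V1)
R1: Y=0.0001385 on G[1,2]
I1: z[5]−=0.164, z[1]+=0.164
C1: Y=0.000 on G[3,6]
R2: Y=0.05181 on G[7,3]
R3: Y=0.0001049 on G[3,6]
C2: Y=0.000 on G[3,5]
L1: row V7−V1=0, i_L1 at 7,1
L2: row V7−V0=0, i_L2 at 7,0
L3: row V3−V7=0, i_L3 at 3,7
R4: Y=0.08264 on G[1,4]
R5: Y=0.0003077 on G[5,6]
R6: Y=0.002433 on G[3,0]
R7: Y=0.3115 on G[4,2]
I2: z[2]−=0.0154, z[5]+=0.0154
R8: Y=0.01326 on G[7,3]
C3: Y=0.000 on G[4,5]
R9: Y=0.003704 on G[2,6]
L4: row V4−V6=0, i_L4 at 4,6
R10: Y=0.001675 on G[4,6]
V1: row V2−V5=2.66, i_V1 at 2,5
solve → V1=0.000, V2=-2.494, V3=0.000, V4=-1.978, V5=-5.154, V6=-1.978, V7=0.000
aux → i_L1=-0.0002075, i_L2=0.000, i_L3=-0.0002075, i_L4=0.002681, i_V1=0.1476

5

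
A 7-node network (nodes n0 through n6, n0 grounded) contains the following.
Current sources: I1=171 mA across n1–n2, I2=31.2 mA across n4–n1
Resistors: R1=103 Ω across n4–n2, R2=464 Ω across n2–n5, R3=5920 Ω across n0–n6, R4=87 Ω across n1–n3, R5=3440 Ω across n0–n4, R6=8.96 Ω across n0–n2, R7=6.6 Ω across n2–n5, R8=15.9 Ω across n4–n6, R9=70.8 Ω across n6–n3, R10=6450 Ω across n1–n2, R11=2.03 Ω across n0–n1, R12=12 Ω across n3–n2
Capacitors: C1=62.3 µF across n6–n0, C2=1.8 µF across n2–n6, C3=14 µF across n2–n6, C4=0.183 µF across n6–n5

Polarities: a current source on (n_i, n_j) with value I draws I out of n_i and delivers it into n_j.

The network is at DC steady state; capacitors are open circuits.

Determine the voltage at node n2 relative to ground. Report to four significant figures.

Apply KCL at each of the 6 non-ground nodes and solve the resulting linear system.
Node n1: branches {I1, R4, R10, R11, I2} → V_1 = -0.2584
Node n2: branches {I1, R1, R2, R6, C2, R7, C3, R10, R12} → V_2 = 1.142
Node n3: branches {R4, R9, R12} → V_3 = 0.8130
Node n4: branches {R1, R5, R8, I2} → V_4 = -0.4969
Node n5: branches {R2, R7, C4} → V_5 = 1.142
Node n6: branches {R3, C1, C2, C3, R8, C4, R9} → V_6 = -0.2561

1.142 V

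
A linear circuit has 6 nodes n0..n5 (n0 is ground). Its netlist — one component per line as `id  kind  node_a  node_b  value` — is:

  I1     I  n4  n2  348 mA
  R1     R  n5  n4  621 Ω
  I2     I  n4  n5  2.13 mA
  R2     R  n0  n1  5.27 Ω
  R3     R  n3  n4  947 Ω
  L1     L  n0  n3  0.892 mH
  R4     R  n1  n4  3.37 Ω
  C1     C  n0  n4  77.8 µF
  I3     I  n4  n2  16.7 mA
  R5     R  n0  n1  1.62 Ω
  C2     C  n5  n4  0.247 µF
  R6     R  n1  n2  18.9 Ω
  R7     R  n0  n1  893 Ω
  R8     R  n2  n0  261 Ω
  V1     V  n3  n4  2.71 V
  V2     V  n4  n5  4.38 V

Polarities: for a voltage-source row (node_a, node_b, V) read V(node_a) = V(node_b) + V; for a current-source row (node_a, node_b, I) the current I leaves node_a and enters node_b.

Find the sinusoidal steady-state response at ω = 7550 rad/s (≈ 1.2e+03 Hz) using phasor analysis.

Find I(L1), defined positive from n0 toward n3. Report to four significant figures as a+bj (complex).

Element admittances at ω=7550 rad/s:
  I1: injects 0.348 A into n2 (from n4)
  Y(R1) = 0.001610+0.000j S between n5,n4
  I2: injects 0.00213 A into n5 (from n4)
  Y(R2) = 0.1898+0.000j S between n0,n1
  Y(R3) = 0.001056+0.000j S between n3,n4
  Y(L1) = 0.000-0.1485j S between n0,n3
  Y(R4) = 0.2967+0.000j S between n1,n4
  Y(C1) = 0.000+0.5874j S between n0,n4
  I3: injects 0.0167 A into n2 (from n4)
  Y(R5) = 0.6173+0.000j S between n0,n1
  Y(C2) = 0.000+0.001865j S between n5,n4
  Y(R6) = 0.05291+0.000j S between n1,n2
  Y(R7) = 0.001120+0.000j S between n0,n1
  Y(R8) = 0.003831+0.000j S between n2,n0
  V1: constraint V(n3)−V(n4) = 2.71
  V2: constraint V(n4)−V(n5) = 4.38
Assemble and solve the 7×7 MNA system:
  V(n1)=0.4375+0.2316j  V(n2)=6.835+0.2160j  V(n3)=3.198+0.8653j  V(n4)=0.4884+0.8653j  V(n5)=-3.892+0.8653j
  i(V1)=-0.1314+0.4749j  i(V2)=-0.009183-0.008168j

-0.1285+0.4749j A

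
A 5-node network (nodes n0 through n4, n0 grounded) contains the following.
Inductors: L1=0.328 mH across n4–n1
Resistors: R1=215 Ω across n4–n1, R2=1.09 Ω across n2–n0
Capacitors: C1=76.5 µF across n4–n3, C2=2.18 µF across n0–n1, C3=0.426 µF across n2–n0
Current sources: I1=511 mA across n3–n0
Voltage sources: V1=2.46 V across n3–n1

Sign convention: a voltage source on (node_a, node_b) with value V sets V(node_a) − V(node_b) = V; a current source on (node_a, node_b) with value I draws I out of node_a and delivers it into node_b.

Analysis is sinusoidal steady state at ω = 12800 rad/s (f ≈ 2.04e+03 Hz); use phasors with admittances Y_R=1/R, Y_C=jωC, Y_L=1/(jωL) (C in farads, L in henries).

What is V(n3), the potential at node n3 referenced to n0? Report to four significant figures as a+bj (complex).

2.460+18.31j V

MNA unknowns: 4 node voltages V₁..V_4 plus 1 source current (V1)
L1: Y=0.000-0.2382j on G[4,1]
R1: Y=0.004651+0.000j on G[4,1]
C1: Y=0.000+0.9792j on G[4,3]
I1: z[3]−=0.511, z[0]+=0.511
C2: Y=0.000+0.02790j on G[0,1]
R2: Y=0.9174+0.000j on G[2,0]
C3: Y=0.000+0.005453j on G[2,0]
V1: row V3−V1=2.46, i_V1 at 3,1
solve → V1=0.000+18.31j, V2=0.000+0.000j, V3=2.460+18.31j, V4=3.251+18.33j
aux → i_V1=-0.5310+0.7742j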